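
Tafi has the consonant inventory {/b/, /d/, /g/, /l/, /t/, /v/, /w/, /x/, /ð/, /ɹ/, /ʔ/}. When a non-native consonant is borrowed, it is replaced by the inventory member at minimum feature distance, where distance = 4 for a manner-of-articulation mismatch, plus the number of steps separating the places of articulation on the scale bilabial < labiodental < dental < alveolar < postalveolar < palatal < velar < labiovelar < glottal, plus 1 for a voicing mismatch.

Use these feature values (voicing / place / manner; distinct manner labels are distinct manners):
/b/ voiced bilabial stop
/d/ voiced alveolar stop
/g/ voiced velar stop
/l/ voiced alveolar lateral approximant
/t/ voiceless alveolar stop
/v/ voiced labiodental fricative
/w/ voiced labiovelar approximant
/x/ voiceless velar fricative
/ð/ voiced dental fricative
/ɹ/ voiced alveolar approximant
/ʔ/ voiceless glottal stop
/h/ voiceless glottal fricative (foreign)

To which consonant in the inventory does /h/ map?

/x/ is closest: same manner (fricative), place distance 2 (glottal→velar), same voicing; total 2. Next closest is /ʔ/ at distance 4.

x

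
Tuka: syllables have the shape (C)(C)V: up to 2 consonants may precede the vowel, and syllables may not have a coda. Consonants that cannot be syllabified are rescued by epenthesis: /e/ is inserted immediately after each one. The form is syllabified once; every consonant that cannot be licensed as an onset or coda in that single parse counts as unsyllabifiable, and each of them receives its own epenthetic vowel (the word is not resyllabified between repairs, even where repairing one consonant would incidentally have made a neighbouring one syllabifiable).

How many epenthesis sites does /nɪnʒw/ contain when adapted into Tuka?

The unsyllabifiable consonants are /n/, /ʒ/, /w/; each receives one epenthetic vowel.

3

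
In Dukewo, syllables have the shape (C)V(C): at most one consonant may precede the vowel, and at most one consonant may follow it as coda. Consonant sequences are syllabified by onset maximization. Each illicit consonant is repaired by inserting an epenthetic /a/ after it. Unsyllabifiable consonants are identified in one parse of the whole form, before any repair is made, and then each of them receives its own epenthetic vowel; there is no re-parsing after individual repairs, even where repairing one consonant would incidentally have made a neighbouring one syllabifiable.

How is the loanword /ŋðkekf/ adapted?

ŋaðakekfa

The consonants /ŋ/, /ð/, /f/ cannot be parsed into a legal (C)V(C) syllable (at most one coda consonant is licensed; onsets are limited to one consonant).
Inserting the epenthetic vowel yields /ŋ/ → /ŋa/, /ð/ → /ða/, /f/ → /fa/.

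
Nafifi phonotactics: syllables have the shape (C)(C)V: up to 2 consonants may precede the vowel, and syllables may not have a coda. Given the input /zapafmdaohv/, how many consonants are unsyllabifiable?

Under (C)(C)V, the unsyllabifiable consonants are /f/, /h/, /v/ (no codas are permitted; onsets may contain at most 2 consonants).

3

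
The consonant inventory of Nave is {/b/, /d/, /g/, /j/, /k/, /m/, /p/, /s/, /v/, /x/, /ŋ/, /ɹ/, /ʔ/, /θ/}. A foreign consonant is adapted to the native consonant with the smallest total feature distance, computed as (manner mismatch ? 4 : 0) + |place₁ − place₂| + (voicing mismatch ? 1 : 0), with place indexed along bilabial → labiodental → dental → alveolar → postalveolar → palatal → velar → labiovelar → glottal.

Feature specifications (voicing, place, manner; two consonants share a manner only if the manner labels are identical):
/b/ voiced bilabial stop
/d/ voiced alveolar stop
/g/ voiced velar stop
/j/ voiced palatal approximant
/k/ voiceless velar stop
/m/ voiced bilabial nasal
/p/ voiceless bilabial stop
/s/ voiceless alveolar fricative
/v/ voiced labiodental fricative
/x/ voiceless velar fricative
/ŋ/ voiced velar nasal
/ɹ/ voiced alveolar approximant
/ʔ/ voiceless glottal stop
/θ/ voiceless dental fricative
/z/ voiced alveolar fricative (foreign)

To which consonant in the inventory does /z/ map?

s

/s/ is closest: same manner (fricative), place distance 0 (alveolar→alveolar), voicing differs (+1); total 1. Next closest is /v/ at distance 2.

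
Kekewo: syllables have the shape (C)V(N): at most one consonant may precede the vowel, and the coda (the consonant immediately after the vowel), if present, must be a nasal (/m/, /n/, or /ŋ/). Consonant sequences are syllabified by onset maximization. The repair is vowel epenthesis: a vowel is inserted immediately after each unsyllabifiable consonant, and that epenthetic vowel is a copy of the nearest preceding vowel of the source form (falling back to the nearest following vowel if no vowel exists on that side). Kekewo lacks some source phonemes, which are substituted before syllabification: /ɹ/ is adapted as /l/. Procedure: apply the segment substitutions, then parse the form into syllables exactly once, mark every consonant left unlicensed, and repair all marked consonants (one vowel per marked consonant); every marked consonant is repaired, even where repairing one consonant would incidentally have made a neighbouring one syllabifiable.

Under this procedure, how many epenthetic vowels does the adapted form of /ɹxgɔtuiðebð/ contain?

After substitution the input is /lxgɔtuiðebð/.
The unsyllabifiable consonants are /l/, /x/, /b/, /ð/; each receives one epenthetic vowel.

4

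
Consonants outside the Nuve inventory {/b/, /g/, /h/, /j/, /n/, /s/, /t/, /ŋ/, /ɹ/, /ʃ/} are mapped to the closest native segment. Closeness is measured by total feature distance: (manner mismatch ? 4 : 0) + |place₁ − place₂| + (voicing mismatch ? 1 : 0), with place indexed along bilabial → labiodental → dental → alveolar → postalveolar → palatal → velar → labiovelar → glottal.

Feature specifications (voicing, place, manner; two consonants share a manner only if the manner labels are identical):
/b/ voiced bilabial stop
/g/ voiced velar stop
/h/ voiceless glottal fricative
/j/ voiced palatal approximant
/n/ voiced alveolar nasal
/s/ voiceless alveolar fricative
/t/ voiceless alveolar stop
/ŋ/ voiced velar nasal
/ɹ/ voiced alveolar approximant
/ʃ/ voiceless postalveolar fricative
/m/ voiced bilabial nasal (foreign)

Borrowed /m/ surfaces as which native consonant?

/n/ is closest: same manner (nasal), place distance 3 (bilabial→alveolar), same voicing; total 3. Next closest is /b/ at distance 4.

n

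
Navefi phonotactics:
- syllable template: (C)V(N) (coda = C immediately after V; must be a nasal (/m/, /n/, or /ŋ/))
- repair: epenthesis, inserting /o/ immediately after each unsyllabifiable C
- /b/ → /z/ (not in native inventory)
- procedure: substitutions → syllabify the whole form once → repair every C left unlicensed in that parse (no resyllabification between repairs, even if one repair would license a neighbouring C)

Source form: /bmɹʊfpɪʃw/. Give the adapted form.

Substitution: /b/ → /z/, giving /zmɹʊfpɪʃw/.
The consonants /z/, /m/, /f/, /ʃ/, /w/ cannot be parsed into a legal (C)V(N) syllable (only a nasal (/m/, /n/, or /ŋ/) is licensed in coda position; onsets are limited to one consonant).
Epenthesis after each stranded consonant: /z/ → /zo/, /m/ → /mo/, /f/ → /fo/, /ʃ/ → /ʃo/, /w/ → /wo/.

zomoɹʊfopɪʃowo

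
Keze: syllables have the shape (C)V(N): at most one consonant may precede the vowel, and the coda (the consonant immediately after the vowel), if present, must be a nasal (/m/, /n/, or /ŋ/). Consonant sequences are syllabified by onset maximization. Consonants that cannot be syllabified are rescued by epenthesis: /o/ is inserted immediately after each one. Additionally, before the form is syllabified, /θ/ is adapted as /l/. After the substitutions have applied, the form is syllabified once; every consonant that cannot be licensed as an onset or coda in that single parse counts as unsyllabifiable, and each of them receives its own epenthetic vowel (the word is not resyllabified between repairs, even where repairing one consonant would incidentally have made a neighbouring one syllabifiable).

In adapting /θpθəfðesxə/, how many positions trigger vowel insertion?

After substitution the input is /lpləfðesxə/.
The unsyllabifiable consonants are /l/, /p/, /f/, /s/; each receives one epenthetic vowel.

4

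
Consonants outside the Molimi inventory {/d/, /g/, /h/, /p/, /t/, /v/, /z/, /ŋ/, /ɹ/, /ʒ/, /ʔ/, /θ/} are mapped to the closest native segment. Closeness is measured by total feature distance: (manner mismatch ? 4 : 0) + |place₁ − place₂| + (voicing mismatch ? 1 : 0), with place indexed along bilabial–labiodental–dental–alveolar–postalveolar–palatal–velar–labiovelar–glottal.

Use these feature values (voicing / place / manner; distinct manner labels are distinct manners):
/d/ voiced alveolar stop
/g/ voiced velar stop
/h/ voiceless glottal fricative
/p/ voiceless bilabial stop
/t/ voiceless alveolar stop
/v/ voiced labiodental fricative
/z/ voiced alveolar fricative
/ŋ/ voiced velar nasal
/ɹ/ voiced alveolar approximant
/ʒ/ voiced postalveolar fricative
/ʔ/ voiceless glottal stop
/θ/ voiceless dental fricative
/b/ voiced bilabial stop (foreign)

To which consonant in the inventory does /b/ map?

/p/ is closest: same manner (stop), place distance 0 (bilabial→bilabial), voicing differs (+1); total 1. Next closest is /d/ at distance 3.

p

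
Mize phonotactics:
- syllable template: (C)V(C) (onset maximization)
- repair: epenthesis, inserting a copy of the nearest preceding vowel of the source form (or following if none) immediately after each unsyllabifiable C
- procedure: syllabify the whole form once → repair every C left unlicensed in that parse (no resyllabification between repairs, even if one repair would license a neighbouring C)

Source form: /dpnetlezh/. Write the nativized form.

Syllabifying with onset maximization leaves /d/, /p/, /h/ stranded (at most one coda consonant is licensed; onsets are limited to one consonant).
Inserting the epenthetic vowel yields /d/ → /de/, /p/ → /pe/, /h/ → /he/.

depenetlezhe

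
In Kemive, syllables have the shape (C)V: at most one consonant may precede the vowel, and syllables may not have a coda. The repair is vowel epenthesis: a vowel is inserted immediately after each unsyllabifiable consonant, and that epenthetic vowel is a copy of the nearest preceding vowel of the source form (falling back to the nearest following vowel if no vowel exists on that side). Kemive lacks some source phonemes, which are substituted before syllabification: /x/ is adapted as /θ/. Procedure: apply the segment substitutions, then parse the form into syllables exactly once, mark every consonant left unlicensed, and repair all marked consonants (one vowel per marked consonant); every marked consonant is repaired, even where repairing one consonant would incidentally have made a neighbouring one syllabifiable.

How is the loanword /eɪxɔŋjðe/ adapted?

Substitution: /x/ → /θ/, giving /eɪθɔŋjðe/.
The consonants /ŋ/, /j/ cannot be parsed into a legal (C)V syllable (no codas are permitted; onsets are limited to one consonant).
Each unlicensed consonant becomes the onset of a new syllable: /ŋ/ → /ŋɔ/, /j/ → /jɔ/.

eɪθɔŋɔjɔðe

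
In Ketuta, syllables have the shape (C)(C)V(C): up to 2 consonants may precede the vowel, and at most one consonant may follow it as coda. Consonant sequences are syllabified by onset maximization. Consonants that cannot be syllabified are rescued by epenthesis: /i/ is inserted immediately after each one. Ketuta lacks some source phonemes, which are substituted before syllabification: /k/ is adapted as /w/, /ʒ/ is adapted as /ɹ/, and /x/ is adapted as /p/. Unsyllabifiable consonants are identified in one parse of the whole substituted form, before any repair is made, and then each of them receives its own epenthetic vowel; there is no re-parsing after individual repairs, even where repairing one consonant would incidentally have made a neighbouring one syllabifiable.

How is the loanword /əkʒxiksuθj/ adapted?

Substitution: /k/ → /w/, /ʒ/ → /ɹ/, /x/ → /p/, giving /əwɹpiwsuθj/.
Syllabifying with onset maximization leaves /j/ stranded (at most one coda consonant is licensed; onsets may contain at most 2 consonants).
Inserting the epenthetic vowel yields /j/ → /ji/.

əwɹpiwsuθji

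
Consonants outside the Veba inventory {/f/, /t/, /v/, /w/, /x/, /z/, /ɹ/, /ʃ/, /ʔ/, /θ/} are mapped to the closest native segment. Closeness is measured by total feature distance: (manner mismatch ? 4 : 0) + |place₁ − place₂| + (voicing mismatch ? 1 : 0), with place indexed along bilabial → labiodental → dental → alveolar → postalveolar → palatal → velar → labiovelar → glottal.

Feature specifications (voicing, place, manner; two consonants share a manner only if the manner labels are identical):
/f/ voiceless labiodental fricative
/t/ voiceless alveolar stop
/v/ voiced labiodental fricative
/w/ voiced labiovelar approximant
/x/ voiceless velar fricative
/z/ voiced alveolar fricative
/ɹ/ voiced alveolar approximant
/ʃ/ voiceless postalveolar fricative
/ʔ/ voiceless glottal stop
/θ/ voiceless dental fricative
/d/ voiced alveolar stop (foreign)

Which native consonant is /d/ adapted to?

/t/ is closest: same manner (stop), place distance 0 (alveolar→alveolar), voicing differs (+1); total 1. Next closest is /z/ at distance 4.

t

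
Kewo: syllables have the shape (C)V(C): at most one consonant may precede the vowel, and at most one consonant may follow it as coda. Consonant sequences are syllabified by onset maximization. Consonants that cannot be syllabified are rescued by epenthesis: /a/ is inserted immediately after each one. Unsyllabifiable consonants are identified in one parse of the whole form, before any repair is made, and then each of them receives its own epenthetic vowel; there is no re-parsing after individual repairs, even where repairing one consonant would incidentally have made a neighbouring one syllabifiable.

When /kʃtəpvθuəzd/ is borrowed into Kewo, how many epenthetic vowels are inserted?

4

The unsyllabifiable consonants are /k/, /ʃ/, /v/, /d/; each receives one epenthetic vowel.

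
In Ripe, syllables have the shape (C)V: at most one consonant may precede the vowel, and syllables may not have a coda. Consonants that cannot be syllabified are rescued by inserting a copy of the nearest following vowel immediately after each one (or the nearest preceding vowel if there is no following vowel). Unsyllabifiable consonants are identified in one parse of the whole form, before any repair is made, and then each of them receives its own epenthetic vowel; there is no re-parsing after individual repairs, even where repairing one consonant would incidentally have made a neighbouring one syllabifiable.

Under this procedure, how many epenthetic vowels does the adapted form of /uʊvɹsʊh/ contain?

The unsyllabifiable consonants are /v/, /ɹ/, /h/; each receives one epenthetic vowel.

3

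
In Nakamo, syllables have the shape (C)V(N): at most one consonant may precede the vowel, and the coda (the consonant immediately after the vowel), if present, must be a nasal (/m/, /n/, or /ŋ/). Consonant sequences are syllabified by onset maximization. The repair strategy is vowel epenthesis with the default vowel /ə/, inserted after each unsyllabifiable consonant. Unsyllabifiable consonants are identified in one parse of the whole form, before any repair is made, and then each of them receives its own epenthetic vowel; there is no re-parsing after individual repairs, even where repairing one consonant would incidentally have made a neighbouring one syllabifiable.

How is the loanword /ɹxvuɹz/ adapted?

Syllabifying with onset maximization leaves /ɹ/, /x/, /ɹ/, /z/ stranded (only a nasal (/m/, /n/, or /ŋ/) is licensed in coda position; onsets are limited to one consonant).
Inserting the epenthetic vowel yields /ɹ/ → /ɹə/, /x/ → /xə/, /ɹ/ → /ɹə/, /z/ → /zə/.

ɹəxəvuɹəzə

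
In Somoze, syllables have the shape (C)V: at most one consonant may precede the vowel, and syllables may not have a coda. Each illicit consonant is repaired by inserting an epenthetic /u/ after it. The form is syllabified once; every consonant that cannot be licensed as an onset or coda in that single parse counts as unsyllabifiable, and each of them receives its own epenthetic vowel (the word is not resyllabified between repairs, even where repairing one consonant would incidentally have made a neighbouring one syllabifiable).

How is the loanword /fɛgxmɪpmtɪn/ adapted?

fɛguxumɪpumutɪnu

The consonants /g/, /x/, /p/, /m/, /n/ cannot be parsed into a legal (C)V syllable (no codas are permitted; onsets are limited to one consonant).
Epenthesis after each stranded consonant: /g/ → /gu/, /x/ → /xu/, /p/ → /pu/, /m/ → /mu/, /n/ → /nu/.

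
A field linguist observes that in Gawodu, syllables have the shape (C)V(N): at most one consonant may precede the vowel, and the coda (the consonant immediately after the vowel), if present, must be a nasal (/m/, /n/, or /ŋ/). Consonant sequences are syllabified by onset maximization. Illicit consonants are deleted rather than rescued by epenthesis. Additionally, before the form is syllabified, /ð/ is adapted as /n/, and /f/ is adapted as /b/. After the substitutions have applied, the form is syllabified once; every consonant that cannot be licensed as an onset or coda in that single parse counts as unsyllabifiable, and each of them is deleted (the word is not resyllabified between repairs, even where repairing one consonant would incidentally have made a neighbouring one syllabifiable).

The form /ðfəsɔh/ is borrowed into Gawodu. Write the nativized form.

bəsɔ

Substitution: /ð/ → /n/, /f/ → /b/, giving /nbəsɔh/.
Syllabifying with onset maximization leaves /n/, /h/ stranded (only a nasal (/m/, /n/, or /ŋ/) is licensed in coda position; onsets are limited to one consonant).
Each unlicensed consonant is deleted: /n/, /h/.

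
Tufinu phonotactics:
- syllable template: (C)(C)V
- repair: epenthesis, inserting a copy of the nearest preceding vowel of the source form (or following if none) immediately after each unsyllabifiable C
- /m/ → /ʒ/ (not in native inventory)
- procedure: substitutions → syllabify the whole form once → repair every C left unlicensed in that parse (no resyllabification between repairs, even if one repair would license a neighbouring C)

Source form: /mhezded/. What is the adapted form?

ʒhezdede

Substitution: /m/ → /ʒ/, giving /ʒhezded/.
The consonants /d/ cannot be parsed into a legal (C)(C)V syllable (no codas are permitted; onsets may contain at most 2 consonants).
Epenthesis after each stranded consonant: /d/ → /de/.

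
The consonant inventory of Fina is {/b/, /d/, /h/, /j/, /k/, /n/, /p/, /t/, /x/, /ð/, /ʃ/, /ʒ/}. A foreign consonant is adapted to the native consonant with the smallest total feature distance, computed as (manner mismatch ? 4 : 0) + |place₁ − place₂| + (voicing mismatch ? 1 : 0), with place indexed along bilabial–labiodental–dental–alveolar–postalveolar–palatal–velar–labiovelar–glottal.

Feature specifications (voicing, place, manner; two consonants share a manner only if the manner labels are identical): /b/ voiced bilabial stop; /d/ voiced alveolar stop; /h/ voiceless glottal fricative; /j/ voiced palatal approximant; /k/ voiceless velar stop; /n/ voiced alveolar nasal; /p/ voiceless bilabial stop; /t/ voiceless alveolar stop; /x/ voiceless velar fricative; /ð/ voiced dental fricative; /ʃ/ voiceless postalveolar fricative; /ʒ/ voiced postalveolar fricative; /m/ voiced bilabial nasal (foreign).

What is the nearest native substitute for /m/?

/n/ is closest: same manner (nasal), place distance 3 (bilabial→alveolar), same voicing; total 3. Next closest is /b/ at distance 4.

n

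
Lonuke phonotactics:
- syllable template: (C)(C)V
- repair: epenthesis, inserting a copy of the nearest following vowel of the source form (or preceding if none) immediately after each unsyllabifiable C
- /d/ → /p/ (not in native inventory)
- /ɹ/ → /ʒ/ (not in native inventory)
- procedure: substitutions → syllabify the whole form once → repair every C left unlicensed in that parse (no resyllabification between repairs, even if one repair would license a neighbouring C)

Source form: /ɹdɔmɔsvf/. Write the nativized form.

Substitution: /ɹ/ → /ʒ/, /d/ → /p/, giving /ʒpɔmɔsvf/.
Syllabifying with onset maximization leaves /s/, /v/, /f/ stranded (no codas are permitted; onsets may contain at most 2 consonants).
Each unlicensed consonant becomes the onset of a new syllable: /s/ → /sɔ/, /v/ → /vɔ/, /f/ → /fɔ/.

ʒpɔmɔsɔvɔfɔ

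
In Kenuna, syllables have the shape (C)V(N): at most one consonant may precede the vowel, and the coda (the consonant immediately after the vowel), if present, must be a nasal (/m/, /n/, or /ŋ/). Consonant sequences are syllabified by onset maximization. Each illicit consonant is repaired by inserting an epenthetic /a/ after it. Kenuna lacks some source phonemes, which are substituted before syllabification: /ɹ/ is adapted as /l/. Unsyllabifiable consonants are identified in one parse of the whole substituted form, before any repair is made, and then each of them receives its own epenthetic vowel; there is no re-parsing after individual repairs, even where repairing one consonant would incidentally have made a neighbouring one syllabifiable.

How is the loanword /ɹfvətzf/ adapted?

Substitution: /ɹ/ → /l/, giving /lfvətzf/.
Syllabifying with onset maximization leaves /l/, /f/, /t/, /z/, /f/ stranded (only a nasal (/m/, /n/, or /ŋ/) is licensed in coda position; onsets are limited to one consonant).
Epenthesis after each stranded consonant: /l/ → /la/, /f/ → /fa/, /t/ → /ta/, /z/ → /za/, /f/ → /fa/.

lafavətazafa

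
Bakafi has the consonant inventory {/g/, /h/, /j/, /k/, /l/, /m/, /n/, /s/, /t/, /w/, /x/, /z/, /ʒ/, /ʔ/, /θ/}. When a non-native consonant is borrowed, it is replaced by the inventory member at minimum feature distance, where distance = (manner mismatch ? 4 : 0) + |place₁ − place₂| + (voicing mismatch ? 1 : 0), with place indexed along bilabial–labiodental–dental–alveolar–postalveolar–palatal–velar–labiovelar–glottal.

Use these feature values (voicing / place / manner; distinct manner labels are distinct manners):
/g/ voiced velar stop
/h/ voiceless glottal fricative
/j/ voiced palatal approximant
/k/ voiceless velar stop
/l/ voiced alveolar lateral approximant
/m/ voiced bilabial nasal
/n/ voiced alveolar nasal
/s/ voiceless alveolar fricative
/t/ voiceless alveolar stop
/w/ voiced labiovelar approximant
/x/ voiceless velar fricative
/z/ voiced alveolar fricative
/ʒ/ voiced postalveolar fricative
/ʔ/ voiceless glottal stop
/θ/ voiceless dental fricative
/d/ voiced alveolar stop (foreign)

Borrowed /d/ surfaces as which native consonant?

t

/t/ is closest: same manner (stop), place distance 0 (alveolar→alveolar), voicing differs (+1); total 1. Next closest is /g/ at distance 3.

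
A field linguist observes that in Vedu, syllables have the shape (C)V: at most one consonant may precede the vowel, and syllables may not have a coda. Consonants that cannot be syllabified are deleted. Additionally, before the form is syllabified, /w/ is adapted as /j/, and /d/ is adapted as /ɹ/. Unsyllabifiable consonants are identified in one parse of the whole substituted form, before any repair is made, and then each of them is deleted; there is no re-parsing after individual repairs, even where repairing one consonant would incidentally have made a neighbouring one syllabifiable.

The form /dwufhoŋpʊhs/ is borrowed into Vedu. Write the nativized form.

juhopʊ

Substitution: /d/ → /ɹ/, /w/ → /j/, giving /ɹjufhoŋpʊhs/.
Syllabifying with onset maximization leaves /ɹ/, /f/, /ŋ/, /h/, /s/ stranded (no codas are permitted; onsets are limited to one consonant).
Deleting the stranded consonants removes /ɹ/, /f/, /ŋ/, /h/, /s/.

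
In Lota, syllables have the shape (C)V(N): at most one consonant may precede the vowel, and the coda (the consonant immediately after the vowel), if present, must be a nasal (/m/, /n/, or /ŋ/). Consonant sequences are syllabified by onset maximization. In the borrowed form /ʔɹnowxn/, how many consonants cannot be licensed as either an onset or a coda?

The consonants /ʔ/, /ɹ/, /w/, /x/, /n/ cannot be parsed into a legal (C)V(N) syllable (only a nasal (/m/, /n/, or /ŋ/) is licensed in coda position; onsets are limited to one consonant).

5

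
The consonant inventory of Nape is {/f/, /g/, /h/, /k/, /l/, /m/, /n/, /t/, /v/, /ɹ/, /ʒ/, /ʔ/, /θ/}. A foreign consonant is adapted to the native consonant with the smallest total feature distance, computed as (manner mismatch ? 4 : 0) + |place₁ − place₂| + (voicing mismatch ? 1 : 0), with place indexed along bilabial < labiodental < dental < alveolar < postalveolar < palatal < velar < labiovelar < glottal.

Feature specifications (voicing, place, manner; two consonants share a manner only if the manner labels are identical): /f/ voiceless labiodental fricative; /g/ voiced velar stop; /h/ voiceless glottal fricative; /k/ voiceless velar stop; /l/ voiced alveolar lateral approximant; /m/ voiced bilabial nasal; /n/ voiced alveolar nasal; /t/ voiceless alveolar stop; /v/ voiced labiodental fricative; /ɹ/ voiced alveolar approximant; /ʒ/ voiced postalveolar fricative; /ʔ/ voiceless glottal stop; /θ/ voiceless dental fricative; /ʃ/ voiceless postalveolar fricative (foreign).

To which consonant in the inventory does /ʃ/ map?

/ʒ/ is closest: same manner (fricative), place distance 0 (postalveolar→postalveolar), voicing differs (+1); total 1. Next closest is /θ/ at distance 2.

ʒ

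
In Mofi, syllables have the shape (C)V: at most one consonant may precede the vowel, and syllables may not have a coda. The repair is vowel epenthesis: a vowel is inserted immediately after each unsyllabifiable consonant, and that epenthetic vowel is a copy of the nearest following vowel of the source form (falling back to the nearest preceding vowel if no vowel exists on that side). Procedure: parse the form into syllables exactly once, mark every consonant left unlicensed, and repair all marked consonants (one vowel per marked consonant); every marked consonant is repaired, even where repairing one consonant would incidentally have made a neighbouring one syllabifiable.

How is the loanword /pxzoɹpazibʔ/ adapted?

poxozoɹapazibiʔi

The consonants /p/, /x/, /ɹ/, /b/, /ʔ/ cannot be parsed into a legal (C)V syllable (no codas are permitted; onsets are limited to one consonant).
Each unlicensed consonant becomes the onset of a new syllable: /p/ → /po/, /x/ → /xo/, /ɹ/ → /ɹa/, /b/ → /bi/, /ʔ/ → /ʔi/.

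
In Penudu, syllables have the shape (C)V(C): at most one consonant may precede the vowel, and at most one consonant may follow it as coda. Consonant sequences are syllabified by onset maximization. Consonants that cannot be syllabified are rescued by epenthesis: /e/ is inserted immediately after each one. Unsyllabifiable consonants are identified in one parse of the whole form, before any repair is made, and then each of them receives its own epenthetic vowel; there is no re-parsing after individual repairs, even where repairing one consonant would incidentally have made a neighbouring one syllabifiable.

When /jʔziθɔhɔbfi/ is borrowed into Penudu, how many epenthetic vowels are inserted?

The unsyllabifiable consonants are /j/, /ʔ/; each receives one epenthetic vowel.

2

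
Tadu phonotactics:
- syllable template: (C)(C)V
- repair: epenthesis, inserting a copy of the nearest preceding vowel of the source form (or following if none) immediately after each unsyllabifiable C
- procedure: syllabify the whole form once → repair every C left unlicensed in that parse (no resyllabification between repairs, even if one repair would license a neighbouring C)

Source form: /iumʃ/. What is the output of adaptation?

The consonants /m/, /ʃ/ cannot be parsed into a legal (C)(C)V syllable (no codas are permitted; onsets may contain at most 2 consonants).
Inserting the epenthetic vowel yields /m/ → /mu/, /ʃ/ → /ʃu/.

iumuʃu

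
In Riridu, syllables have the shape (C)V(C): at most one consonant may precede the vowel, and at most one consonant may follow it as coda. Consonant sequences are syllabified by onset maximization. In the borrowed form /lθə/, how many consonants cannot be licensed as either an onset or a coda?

1

The consonants /l/ cannot be parsed into a legal (C)V(C) syllable (at most one coda consonant is licensed; onsets are limited to one consonant).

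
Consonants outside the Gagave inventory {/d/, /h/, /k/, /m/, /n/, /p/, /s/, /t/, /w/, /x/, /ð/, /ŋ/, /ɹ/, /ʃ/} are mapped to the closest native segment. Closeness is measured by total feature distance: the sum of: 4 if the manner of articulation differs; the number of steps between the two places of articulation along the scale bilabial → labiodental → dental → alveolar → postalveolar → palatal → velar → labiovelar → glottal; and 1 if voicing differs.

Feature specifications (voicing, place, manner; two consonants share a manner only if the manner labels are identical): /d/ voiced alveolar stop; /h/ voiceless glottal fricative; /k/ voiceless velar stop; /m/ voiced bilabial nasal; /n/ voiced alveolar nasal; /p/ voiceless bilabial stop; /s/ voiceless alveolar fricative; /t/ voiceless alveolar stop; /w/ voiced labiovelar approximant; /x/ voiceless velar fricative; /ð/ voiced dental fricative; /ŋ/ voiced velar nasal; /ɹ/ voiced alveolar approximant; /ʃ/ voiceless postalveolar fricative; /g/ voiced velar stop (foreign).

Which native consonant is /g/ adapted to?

/k/ is closest: same manner (stop), place distance 0 (velar→velar), voicing differs (+1); total 1. Next closest is /d/ at distance 3.

k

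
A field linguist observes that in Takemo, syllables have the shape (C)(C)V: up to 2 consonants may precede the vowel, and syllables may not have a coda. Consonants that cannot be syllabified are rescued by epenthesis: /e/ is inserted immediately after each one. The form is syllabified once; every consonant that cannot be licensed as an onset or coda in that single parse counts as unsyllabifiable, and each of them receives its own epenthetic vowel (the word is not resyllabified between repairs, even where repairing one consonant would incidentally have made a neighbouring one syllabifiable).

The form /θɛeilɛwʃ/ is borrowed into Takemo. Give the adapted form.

The consonants /w/, /ʃ/ cannot be parsed into a legal (C)(C)V syllable (no codas are permitted; onsets may contain at most 2 consonants).
Epenthesis after each stranded consonant: /w/ → /we/, /ʃ/ → /ʃe/.

θɛeilɛweʃe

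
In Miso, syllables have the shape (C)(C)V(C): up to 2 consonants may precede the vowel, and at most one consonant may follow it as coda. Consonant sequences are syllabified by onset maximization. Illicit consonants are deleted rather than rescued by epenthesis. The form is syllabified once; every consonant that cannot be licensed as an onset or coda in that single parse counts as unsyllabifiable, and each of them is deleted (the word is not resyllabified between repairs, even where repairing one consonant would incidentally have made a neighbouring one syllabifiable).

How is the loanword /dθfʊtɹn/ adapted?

θfʊt

Under (C)(C)V(C), the unsyllabifiable consonants are /d/, /ɹ/, /n/ (at most one coda consonant is licensed; onsets may contain at most 2 consonants).
Deletion applies to /d/, /ɹ/, /n/.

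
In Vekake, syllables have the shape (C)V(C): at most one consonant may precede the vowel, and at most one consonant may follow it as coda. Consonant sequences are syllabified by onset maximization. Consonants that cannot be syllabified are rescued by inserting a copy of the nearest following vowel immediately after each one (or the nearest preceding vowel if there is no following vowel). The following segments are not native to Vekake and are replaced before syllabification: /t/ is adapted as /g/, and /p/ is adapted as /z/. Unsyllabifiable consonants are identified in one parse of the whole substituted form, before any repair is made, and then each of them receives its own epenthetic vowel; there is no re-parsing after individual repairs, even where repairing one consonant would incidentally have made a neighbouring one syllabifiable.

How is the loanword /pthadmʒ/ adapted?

Substitution: /p/ → /z/, /t/ → /g/, giving /zghadmʒ/.
Under (C)V(C), the unsyllabifiable consonants are /z/, /g/, /m/, /ʒ/ (at most one coda consonant is licensed; onsets are limited to one consonant).
Each unlicensed consonant becomes the onset of a new syllable: /z/ → /za/, /g/ → /ga/, /m/ → /ma/, /ʒ/ → /ʒa/.

zagahadmaʒa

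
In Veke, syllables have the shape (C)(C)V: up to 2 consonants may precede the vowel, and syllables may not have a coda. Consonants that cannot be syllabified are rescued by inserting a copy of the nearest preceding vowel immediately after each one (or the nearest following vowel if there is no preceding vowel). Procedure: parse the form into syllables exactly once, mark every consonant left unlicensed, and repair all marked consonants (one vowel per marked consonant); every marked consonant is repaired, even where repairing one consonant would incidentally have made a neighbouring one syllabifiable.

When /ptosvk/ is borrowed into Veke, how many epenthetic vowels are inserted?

The unsyllabifiable consonants are /s/, /v/, /k/; each receives one epenthetic vowel.

3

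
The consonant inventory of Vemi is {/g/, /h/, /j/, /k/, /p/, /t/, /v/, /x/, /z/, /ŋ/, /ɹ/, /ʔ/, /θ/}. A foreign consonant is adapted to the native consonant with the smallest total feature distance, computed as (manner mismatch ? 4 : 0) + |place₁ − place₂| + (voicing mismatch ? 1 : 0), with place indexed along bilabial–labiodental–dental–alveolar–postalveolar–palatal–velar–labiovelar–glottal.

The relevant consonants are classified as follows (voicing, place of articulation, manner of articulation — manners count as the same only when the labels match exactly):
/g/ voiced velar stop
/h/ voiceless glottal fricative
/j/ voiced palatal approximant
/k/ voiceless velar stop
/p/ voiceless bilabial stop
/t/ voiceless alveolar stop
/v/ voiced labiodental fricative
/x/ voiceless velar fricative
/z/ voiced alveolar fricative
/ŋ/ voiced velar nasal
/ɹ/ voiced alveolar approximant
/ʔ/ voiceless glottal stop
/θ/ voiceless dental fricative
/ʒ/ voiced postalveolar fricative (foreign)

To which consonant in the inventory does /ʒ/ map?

z

/z/ is closest: same manner (fricative), place distance 1 (postalveolar→alveolar), same voicing; total 1. Next closest is /v/ at distance 3.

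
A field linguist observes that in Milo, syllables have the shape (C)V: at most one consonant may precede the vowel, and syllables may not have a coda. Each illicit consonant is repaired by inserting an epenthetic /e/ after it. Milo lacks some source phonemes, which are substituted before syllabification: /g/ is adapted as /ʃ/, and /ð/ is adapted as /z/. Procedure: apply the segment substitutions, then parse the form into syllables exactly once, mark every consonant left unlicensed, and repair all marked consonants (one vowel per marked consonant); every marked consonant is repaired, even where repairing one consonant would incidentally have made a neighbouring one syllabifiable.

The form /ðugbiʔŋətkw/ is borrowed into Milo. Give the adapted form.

zuʃebiʔeŋətekewe

Substitution: /ð/ → /z/, /g/ → /ʃ/, giving /zuʃbiʔŋətkw/.
Under (C)V, the unsyllabifiable consonants are /ʃ/, /ʔ/, /t/, /k/, /w/ (no codas are permitted; onsets are limited to one consonant).
Epenthesis after each stranded consonant: /ʃ/ → /ʃe/, /ʔ/ → /ʔe/, /t/ → /te/, /k/ → /ke/, /w/ → /we/.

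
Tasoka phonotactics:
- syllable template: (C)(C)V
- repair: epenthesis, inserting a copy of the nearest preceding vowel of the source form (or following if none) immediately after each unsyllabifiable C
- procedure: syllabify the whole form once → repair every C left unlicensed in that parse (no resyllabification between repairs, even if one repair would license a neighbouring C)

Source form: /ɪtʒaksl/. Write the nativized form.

ɪtʒakasala

Under (C)(C)V, the unsyllabifiable consonants are /k/, /s/, /l/ (no codas are permitted; onsets may contain at most 2 consonants).
Each unlicensed consonant becomes the onset of a new syllable: /k/ → /ka/, /s/ → /sa/, /l/ → /la/.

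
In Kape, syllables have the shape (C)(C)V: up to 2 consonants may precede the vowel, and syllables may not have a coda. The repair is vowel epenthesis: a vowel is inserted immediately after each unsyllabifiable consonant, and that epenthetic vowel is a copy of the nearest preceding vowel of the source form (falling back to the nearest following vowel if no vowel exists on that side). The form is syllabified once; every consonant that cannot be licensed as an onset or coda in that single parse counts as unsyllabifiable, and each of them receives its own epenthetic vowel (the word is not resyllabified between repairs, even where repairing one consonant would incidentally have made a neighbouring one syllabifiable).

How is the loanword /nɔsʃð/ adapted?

nɔsɔʃɔðɔ

Under (C)(C)V, the unsyllabifiable consonants are /s/, /ʃ/, /ð/ (no codas are permitted; onsets may contain at most 2 consonants).
Each unlicensed consonant becomes the onset of a new syllable: /s/ → /sɔ/, /ʃ/ → /ʃɔ/, /ð/ → /ðɔ/.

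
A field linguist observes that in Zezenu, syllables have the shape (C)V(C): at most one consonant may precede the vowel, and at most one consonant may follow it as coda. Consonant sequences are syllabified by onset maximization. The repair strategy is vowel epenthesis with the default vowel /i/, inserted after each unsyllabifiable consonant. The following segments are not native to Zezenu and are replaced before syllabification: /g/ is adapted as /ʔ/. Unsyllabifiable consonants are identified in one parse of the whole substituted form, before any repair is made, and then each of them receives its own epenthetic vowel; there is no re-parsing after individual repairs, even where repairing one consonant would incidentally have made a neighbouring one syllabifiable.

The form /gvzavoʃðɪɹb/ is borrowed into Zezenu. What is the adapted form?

Substitution: /g/ → /ʔ/, giving /ʔvzavoʃðɪɹb/.
Under (C)V(C), the unsyllabifiable consonants are /ʔ/, /v/, /b/ (at most one coda consonant is licensed; onsets are limited to one consonant).
Each unlicensed consonant becomes the onset of a new syllable: /ʔ/ → /ʔi/, /v/ → /vi/, /b/ → /bi/.

ʔivizavoʃðɪɹbi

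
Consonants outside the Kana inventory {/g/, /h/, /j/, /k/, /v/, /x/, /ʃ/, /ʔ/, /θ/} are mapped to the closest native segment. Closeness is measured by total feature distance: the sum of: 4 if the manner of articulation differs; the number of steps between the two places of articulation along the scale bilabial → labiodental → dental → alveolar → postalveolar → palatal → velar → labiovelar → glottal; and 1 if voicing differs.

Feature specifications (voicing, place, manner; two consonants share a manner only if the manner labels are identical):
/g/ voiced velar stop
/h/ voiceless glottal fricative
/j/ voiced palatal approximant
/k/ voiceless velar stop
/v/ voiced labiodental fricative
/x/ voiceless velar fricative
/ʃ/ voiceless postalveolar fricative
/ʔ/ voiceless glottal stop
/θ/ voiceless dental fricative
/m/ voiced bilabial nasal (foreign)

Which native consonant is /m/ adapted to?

/v/ is closest: manner differs (nasal→fricative, +4), place distance 1 (bilabial→labiodental), same voicing; total 5. Next closest is /θ/ at distance 7.

v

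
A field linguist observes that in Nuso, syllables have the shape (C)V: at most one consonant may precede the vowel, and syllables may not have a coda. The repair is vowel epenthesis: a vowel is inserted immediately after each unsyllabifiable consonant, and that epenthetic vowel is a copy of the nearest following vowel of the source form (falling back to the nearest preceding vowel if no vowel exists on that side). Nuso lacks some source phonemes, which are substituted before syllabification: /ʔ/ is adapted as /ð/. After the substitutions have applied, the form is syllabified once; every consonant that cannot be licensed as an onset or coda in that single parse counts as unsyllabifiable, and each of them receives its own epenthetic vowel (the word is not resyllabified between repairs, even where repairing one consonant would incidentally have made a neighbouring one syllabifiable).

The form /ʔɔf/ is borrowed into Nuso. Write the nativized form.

Substitution: /ʔ/ → /ð/, giving /ðɔf/.
Syllabifying with onset maximization leaves /f/ stranded (no codas are permitted; onsets are limited to one consonant).
Each unlicensed consonant becomes the onset of a new syllable: /f/ → /fɔ/.

ðɔfɔ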